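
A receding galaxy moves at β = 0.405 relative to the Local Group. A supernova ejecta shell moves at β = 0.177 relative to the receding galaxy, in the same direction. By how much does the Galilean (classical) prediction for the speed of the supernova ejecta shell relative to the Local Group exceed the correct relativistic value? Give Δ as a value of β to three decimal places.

Δ = 0.039

Galilean: u_cl = 0.177 + 0.405 = 0.5820.
Relativistic: u_rel = (0.177 + 0.405) / (1 + 0.177·0.405) = 0.5820/1.0717 = 0.5431.
Δ = 0.5820 − 0.5431 = 0.0389.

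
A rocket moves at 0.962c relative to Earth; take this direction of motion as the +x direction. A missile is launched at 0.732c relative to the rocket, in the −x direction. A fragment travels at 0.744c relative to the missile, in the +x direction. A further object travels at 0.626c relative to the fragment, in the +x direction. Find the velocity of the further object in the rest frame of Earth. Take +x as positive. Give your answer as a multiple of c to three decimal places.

+0.992c

Apply u = (u' + v)/(1 + u'v/c²) successively, working outward toward Earth.
Start: velocity of the rocket relative to Earth = 0.9620c.
Compose with the missile (u' = -0.732 in the rocket frame): u_1 = (-0.732 + 0.962) / (1 + (-0.732)·0.962) = 0.2300/0.2958 = 0.7775.
Compose with the fragment (u' = 0.744 in the missile frame): u_2 = (0.744 + 0.778) / (1 + 0.744·0.778) = 1.5215/1.5785 = 0.9639.
Compose with the further object (u' = 0.626 in the fragment frame): u_3 = (0.626 + 0.964) / (1 + 0.626·0.964) = 1.5899/1.6034 = 0.9916.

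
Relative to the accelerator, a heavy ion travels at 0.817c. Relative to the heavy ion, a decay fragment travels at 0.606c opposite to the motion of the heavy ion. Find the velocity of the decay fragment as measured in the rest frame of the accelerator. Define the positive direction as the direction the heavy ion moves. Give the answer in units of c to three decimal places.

+0.418c

With v = 0.817 and u' = -0.606 (in units of c),
u = (u' + v)/(1 + u'v/c²):
u = (-0.606 + 0.817) / (1 + (-0.606)·0.817) = 0.2110/0.5049 = 0.4179
(Galilean addition would give +0.211c.)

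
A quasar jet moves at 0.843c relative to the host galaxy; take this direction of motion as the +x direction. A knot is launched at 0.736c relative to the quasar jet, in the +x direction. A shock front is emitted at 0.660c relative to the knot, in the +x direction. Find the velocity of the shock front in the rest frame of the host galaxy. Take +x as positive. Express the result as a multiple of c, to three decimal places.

0.995c

Apply u = (u' + v)/(1 + u'v/c²) successively, working outward toward the host galaxy.
Start: velocity of the quasar jet relative to the host galaxy = 0.8430c.
Compose with the knot (u' = 0.736 in the quasar jet frame): u_1 = (0.736 + 0.843) / (1 + 0.736·0.843) = 1.5790/1.6204 = 0.9744.
Compose with the shock front (u' = 0.660 in the knot frame): u_2 = (0.660 + 0.974) / (1 + 0.660·0.974) = 1.6344/1.6431 = 0.9947.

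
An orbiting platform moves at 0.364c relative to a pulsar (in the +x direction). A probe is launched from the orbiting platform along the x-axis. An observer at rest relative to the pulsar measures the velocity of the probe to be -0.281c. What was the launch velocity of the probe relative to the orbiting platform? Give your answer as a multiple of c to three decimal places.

Invert the composition law: u' = (u − v)/(1 − uv/c²).
u' = (-0.281 − 0.364) / (1 − (-0.281)(0.364)) = -0.6450/1.1023 = -0.5851.

-0.585c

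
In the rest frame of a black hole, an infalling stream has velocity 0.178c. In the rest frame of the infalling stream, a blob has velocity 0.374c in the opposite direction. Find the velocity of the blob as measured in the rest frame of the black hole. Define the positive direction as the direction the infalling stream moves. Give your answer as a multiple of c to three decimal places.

With v = 0.178 and u' = -0.374 (in units of c),
u = (u' + v)/(1 + u'v/c²):
u = (-0.374 + 0.178) / (1 + (-0.374)·0.178) = -0.1960/0.9334 = -0.2100

-0.210c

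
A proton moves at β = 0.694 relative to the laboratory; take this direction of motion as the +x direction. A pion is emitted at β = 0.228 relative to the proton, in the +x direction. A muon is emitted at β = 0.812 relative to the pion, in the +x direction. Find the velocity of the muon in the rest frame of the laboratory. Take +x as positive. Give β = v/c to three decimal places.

Apply u = (u' + v)/(1 + u'v/c²) successively, working outward toward the laboratory.
Start: velocity of the proton relative to the laboratory = 0.6940c.
Compose with the pion (u' = 0.228 in the proton frame): u_1 = (0.228 + 0.694) / (1 + 0.228·0.694) = 0.9220/1.1582 = 0.7960.
Compose with the muon (u' = 0.812 in the pion frame): u_2 = (0.812 + 0.796) / (1 + 0.812·0.796) = 1.6080/1.6464 = 0.9767.

β = 0.977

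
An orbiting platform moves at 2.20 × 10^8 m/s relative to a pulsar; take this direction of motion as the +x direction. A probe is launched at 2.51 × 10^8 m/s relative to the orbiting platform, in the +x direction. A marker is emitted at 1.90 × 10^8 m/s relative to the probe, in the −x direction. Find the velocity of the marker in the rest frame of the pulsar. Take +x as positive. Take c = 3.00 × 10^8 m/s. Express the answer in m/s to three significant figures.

+2.66 × 10^8 m/s

Apply u = (u' + v)/(1 + u'v/c²) successively, working outward toward the pulsar.
(Dividing each given speed by c = 3.00 × 10^8 m/s to work in units of c.)
Start: velocity of the orbiting platform relative to the pulsar = 0.7333c.
Compose with the probe (u' = 0.837 in the orbiting platform frame): u_1 = (0.837 + 0.733) / (1 + 0.837·0.733) = 1.5700/1.6136 = 0.9730.
Compose with the marker (u' = -0.633 in the probe frame): u_2 = (-0.633 + 0.973) / (1 + (-0.633)·0.973) = 0.3397/0.3838 = 0.8851.
So u = 0.8851 × 3.00 × 10^8 m/s.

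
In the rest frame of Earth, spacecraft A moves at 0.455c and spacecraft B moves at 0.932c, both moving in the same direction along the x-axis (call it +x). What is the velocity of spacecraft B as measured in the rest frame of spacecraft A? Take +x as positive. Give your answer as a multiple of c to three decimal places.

β_A = 0.455, β_B = 0.932.
Transform to A's frame with the inverse velocity-addition law: u' = (u − v)/(1 − uv/c²), taking u = β_B and v = β_A.
u' = (0.932 − 0.455) / (1 − (0.455)(0.932)) = 0.4770/0.5759 = 0.8282.

+0.828c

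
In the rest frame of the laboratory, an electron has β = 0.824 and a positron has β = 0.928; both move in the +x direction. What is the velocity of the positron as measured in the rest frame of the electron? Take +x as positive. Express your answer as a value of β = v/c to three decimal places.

β = +0.442

β_A = 0.824, β_B = 0.928.
Transform to A's frame with the inverse velocity-addition law: u' = (u − v)/(1 − uv/c²), taking u = β_B and v = β_A.
u' = (0.928 − 0.824) / (1 − (0.824)(0.928)) = 0.1040/0.2353 = 0.4419.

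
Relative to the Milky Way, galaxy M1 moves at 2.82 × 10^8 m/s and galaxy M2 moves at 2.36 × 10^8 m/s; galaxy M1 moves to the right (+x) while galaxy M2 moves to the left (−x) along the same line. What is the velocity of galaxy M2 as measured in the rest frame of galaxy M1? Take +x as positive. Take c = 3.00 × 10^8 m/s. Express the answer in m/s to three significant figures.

β_A = 0.940, β_B = -0.787 (dividing each by c = 3.00 × 10^8 m/s).
Transform to A's frame with the inverse velocity-addition law: u' = (u − v)/(1 − uv/c²), taking u = β_B and v = β_A.
u' = (-0.787 − 0.940) / (1 − (0.940)(-0.787)) = -1.7267/1.7395 = -0.9926.
u' = -0.9926 × 3.00 × 10^8 m/s.

-2.98 × 10^8 m/s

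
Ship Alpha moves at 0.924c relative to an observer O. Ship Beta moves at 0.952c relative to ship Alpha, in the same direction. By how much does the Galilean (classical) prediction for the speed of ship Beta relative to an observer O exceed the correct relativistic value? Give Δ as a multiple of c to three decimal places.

Δ = 0.878c

Galilean: u_cl = 0.952 + 0.924 = 1.8760.
Relativistic: u_rel = (0.952 + 0.924) / (1 + 0.952·0.924) = 1.8760/1.8796 = 0.9981.
Δ = 1.8760 − 0.9981 = 0.8779.
(The classical prediction exceeds c; the relativistic result does not.)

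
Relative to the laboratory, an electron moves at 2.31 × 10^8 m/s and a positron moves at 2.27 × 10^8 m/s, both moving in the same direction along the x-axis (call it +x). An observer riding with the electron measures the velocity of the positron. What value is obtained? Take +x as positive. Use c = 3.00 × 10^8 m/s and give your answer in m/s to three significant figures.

-9.58 × 10^6 m/s

β_A = 0.770, β_B = 0.757 (dividing each by c = 3.00 × 10^8 m/s).
Transform to A's frame with the inverse velocity-addition law: u' = (u − v)/(1 − uv/c²), taking u = β_B and v = β_A.
u' = (0.757 − 0.770) / (1 − (0.770)(0.757)) = -0.0133/0.4174 = -0.0319.
u' = -0.0319 × 3.00 × 10^8 m/s.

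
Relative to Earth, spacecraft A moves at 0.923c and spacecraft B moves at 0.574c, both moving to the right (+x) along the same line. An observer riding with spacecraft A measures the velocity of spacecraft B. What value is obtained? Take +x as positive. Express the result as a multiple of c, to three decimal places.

β_A = 0.923, β_B = 0.574.
Transform to A's frame with the inverse velocity-addition law: u' = (u − v)/(1 − uv/c²), taking u = β_B and v = β_A.
u' = (0.574 − 0.923) / (1 − (0.923)(0.574)) = -0.3490/0.4702 = -0.7422.

-0.742c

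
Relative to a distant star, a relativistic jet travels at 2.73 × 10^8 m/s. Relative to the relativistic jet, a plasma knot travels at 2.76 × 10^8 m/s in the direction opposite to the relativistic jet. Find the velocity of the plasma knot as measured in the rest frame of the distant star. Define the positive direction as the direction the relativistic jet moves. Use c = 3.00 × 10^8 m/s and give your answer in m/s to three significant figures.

In units of c (dividing by 3.00 × 10^8 m/s): v = 0.910, u' = -0.920.
u = (u' + v)/(1 + u'v/c²):
u = (-0.920 + 0.910) / (1 + (-0.920)·0.910) = -0.0100/0.1628 = -0.0614
Converting back: u = -0.0614 × 3.00 × 10^8 m/s.

-1.84 × 10^7 m/s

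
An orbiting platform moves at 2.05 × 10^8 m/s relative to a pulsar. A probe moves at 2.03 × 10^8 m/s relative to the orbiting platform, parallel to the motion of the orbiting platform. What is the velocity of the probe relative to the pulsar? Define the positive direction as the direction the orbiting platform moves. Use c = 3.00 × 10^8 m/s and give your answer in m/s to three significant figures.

In units of c (dividing by 3.00 × 10^8 m/s): v = 0.683, u' = 0.677.
u = (u' + v)/(1 + u'v/c²):
u = (0.677 + 0.683) / (1 + 0.677·0.683) = 1.3600/1.4624 = 0.9300
Converting back: u = 0.9300 × 3.00 × 10^8 m/s.

2.79 × 10^8 m/s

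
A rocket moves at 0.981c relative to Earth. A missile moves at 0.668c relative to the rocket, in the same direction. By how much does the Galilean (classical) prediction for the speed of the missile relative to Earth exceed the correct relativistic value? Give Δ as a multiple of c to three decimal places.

Galilean: u_cl = 0.668 + 0.981 = 1.6490.
Relativistic: u_rel = (0.668 + 0.981) / (1 + 0.668·0.981) = 1.6490/1.6553 = 0.9962.
Δ = 1.6490 − 0.9962 = 0.6528.
(The classical prediction exceeds c; the relativistic result does not.)

Δ = 0.653c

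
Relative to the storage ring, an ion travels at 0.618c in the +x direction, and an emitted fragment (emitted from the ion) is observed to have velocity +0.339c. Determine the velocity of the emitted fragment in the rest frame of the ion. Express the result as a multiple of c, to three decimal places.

Invert the composition law: u' = (u − v)/(1 − uv/c²).
u' = (0.339 − 0.618) / (1 − (0.339)(0.618)) = -0.2790/0.7905 = -0.3529.

-0.353c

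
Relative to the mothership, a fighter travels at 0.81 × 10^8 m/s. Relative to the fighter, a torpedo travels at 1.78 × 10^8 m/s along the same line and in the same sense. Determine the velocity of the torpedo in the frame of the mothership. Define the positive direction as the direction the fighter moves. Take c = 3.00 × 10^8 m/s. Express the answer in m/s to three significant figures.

In units of c (dividing by 3.00 × 10^8 m/s): v = 0.270, u' = 0.593.
u = (u' + v)/(1 + u'v/c²):
u = (0.593 + 0.270) / (1 + 0.593·0.270) = 0.8633/1.1602 = 0.7441
Converting back: u = 0.7441 × 3.00 × 10^8 m/s.

2.23 × 10^8 m/s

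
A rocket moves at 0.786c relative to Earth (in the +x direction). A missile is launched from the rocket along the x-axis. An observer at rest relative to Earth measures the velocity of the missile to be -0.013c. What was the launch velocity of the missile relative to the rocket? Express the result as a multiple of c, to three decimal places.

Invert the composition law: u' = (u − v)/(1 − uv/c²).
u' = (-0.013 − 0.786) / (1 − (-0.013)(0.786)) = -0.7990/1.0102 = -0.7909.

-0.791c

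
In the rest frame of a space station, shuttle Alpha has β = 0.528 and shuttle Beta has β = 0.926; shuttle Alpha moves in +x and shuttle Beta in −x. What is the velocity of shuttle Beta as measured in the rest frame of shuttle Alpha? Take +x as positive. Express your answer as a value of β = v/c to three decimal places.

β_A = 0.528, β_B = -0.926.
Transform to A's frame with the inverse velocity-addition law: u' = (u − v)/(1 − uv/c²), taking u = β_B and v = β_A.
u' = (-0.926 − 0.528) / (1 − (0.528)(-0.926)) = -1.4540/1.4889 = -0.9765.

β = -0.977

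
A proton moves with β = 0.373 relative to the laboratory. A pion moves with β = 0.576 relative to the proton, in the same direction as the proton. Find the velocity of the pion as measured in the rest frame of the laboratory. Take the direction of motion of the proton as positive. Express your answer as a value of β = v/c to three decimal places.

With v = 0.373 and u' = 0.576 (in units of c),
u = (u' + v)/(1 + u'v/c²):
u = (0.576 + 0.373) / (1 + 0.576·0.373) = 0.9490/1.2148 = 0.7812

β = 0.781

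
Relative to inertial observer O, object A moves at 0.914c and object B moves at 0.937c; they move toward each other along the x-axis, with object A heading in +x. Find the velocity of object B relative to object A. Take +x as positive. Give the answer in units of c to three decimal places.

-0.997c

β_A = 0.914, β_B = -0.937.
Transform to A's frame with the inverse velocity-addition law: u' = (u − v)/(1 − uv/c²), taking u = β_B and v = β_A.
u' = (-0.937 − 0.914) / (1 − (0.914)(-0.937)) = -1.8510/1.8564 = -0.9971.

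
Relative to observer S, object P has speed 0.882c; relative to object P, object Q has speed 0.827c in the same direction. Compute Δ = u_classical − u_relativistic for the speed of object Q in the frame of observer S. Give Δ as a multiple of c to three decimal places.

Δ = 0.721c

Galilean: u_cl = 0.827 + 0.882 = 1.7090.
Relativistic: u_rel = (0.827 + 0.882) / (1 + 0.827·0.882) = 1.7090/1.7294 = 0.9882.
Δ = 1.7090 − 0.9882 = 0.7208.
(The classical prediction exceeds c; the relativistic result does not.)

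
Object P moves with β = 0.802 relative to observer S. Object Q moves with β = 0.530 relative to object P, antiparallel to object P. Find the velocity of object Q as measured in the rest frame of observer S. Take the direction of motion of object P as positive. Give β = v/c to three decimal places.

With v = 0.802 and u' = -0.530 (in units of c),
u = (u' + v)/(1 + u'v/c²):
u = (-0.530 + 0.802) / (1 + (-0.530)·0.802) = 0.2720/0.5749 = 0.4731
(Galilean addition would give +0.272c.)

β = +0.473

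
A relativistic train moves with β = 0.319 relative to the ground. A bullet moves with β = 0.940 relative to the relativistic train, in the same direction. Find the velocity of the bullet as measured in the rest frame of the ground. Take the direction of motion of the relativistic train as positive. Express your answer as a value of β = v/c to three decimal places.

With v = 0.319 and u' = 0.940 (in units of c),
u = (u' + v)/(1 + u'v/c²):
u = (0.940 + 0.319) / (1 + 0.940·0.319) = 1.2590/1.2999 = 0.9686

β = 0.969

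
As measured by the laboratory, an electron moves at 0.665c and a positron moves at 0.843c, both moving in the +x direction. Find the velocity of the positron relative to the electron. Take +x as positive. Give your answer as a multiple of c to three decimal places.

+0.405c

β_A = 0.665, β_B = 0.843.
Transform to A's frame with the inverse velocity-addition law: u' = (u − v)/(1 − uv/c²), taking u = β_B and v = β_A.
u' = (0.843 − 0.665) / (1 − (0.665)(0.843)) = 0.1780/0.4394 = 0.4051.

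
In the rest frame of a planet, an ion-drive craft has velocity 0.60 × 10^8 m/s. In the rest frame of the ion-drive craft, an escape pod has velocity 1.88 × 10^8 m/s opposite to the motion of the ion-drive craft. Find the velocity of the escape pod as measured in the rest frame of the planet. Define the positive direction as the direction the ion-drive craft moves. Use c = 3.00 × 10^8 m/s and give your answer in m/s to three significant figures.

-1.46 × 10^8 m/s

In units of c (dividing by 3.00 × 10^8 m/s): v = 0.200, u' = -0.627.
u = (u' + v)/(1 + u'v/c²):
u = (-0.627 + 0.200) / (1 + (-0.627)·0.200) = -0.4267/0.8747 = -0.4878
(Galilean addition would give -0.427c.)
Converting back: u = -0.4878 × 3.00 × 10^8 m/s.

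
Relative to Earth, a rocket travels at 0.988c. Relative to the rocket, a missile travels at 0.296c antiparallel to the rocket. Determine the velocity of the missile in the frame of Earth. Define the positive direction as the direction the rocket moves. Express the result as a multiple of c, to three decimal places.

+0.978c

With v = 0.988 and u' = -0.296 (in units of c),
u = (u' + v)/(1 + u'v/c²):
u = (-0.296 + 0.988) / (1 + (-0.296)·0.988) = 0.6920/0.7076 = 0.9780
(Galilean addition would give +0.692c.)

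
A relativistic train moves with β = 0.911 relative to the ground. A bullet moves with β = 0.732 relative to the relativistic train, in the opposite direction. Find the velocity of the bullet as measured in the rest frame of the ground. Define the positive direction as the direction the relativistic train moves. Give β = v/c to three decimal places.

With v = 0.911 and u' = -0.732 (in units of c),
u = (u' + v)/(1 + u'v/c²):
u = (-0.732 + 0.911) / (1 + (-0.732)·0.911) = 0.1790/0.3331 = 0.5373

β = +0.537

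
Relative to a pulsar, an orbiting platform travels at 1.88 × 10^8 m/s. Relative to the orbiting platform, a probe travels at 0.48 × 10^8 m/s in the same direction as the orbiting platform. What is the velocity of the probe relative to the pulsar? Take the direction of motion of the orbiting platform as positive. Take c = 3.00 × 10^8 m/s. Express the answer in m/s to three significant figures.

In units of c (dividing by 3.00 × 10^8 m/s): v = 0.627, u' = 0.160.
u = (u' + v)/(1 + u'v/c²):
u = (0.160 + 0.627) / (1 + 0.160·0.627) = 0.7867/1.1003 = 0.7150
Converting back: u = 0.7150 × 3.00 × 10^8 m/s.

2.14 × 10^8 m/s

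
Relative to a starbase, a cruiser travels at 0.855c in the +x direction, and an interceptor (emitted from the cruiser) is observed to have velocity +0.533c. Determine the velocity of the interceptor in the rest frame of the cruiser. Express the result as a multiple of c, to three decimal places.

-0.592c

Invert the composition law: u' = (u − v)/(1 − uv/c²).
u' = (0.533 − 0.855) / (1 − (0.533)(0.855)) = -0.3220/0.5443 = -0.5916.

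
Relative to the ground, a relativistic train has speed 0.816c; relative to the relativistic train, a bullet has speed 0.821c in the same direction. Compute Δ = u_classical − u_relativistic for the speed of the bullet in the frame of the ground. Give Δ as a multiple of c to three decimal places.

Δ = 0.657c

Galilean: u_cl = 0.821 + 0.816 = 1.6370.
Relativistic: u_rel = (0.821 + 0.816) / (1 + 0.821·0.816) = 1.6370/1.6699 = 0.9803.
Δ = 1.6370 − 0.9803 = 0.6567.
(The classical prediction exceeds c; the relativistic result does not.)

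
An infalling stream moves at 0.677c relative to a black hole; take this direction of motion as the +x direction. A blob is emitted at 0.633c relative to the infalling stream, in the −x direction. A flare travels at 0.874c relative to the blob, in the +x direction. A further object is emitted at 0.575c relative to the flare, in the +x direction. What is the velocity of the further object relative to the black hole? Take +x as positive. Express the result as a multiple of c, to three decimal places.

Apply u = (u' + v)/(1 + u'v/c²) successively, working outward toward the black hole.
Start: velocity of the infalling stream relative to the black hole = 0.6770c.
Compose with the blob (u' = -0.633 in the infalling stream frame): u_1 = (-0.633 + 0.677) / (1 + (-0.633)·0.677) = 0.0440/0.5715 = 0.0770.
Compose with the flare (u' = 0.874 in the blob frame): u_2 = (0.874 + 0.077) / (1 + 0.874·0.077) = 0.9510/1.0673 = 0.8910.
Compose with the further object (u' = 0.575 in the flare frame): u_3 = (0.575 + 0.891) / (1 + 0.575·0.891) = 1.4660/1.5123 = 0.9694.

+0.969c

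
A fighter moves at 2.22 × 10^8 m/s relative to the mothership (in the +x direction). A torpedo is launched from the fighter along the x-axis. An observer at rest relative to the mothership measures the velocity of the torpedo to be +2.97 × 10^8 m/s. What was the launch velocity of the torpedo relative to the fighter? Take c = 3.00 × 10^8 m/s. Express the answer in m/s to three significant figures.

v = 0.740c, u = 0.990c.
Invert the composition law: u' = (u − v)/(1 − uv/c²).
u' = (0.990 − 0.740) / (1 − (0.990)(0.740)) = 0.2500/0.2674 = 0.9349.
u' = 0.9349 × 3.00 × 10^8 m/s.

+2.80 × 10^8 m/s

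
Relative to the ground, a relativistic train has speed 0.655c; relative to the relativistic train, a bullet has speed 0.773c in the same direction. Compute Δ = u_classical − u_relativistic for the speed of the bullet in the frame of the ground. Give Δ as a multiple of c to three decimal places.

Δ = 0.480c

Galilean: u_cl = 0.773 + 0.655 = 1.4280.
Relativistic: u_rel = (0.773 + 0.655) / (1 + 0.773·0.655) = 1.4280/1.5063 = 0.9480.
Δ = 1.4280 − 0.9480 = 0.4800.
(The classical prediction exceeds c; the relativistic result does not.)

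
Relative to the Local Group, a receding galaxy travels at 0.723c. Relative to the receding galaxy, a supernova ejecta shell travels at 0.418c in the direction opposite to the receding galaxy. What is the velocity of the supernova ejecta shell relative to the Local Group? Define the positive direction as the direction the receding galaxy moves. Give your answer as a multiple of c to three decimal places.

With v = 0.723 and u' = -0.418 (in units of c),
u = (u' + v)/(1 + u'v/c²):
u = (-0.418 + 0.723) / (1 + (-0.418)·0.723) = 0.3050/0.6978 = 0.4371
(Galilean addition would give +0.305c.)

+0.437c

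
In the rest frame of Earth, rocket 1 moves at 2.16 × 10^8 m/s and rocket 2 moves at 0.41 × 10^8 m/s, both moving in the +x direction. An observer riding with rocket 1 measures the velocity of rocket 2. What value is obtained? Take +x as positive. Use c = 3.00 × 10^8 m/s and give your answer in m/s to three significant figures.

-1.94 × 10^8 m/s

β_A = 0.720, β_B = 0.137 (dividing each by c = 3.00 × 10^8 m/s).
Transform to A's frame with the inverse velocity-addition law: u' = (u − v)/(1 − uv/c²), taking u = β_B and v = β_A.
u' = (0.137 − 0.720) / (1 − (0.720)(0.137)) = -0.5833/0.9016 = -0.6470.
u' = -0.6470 × 3.00 × 10^8 m/s.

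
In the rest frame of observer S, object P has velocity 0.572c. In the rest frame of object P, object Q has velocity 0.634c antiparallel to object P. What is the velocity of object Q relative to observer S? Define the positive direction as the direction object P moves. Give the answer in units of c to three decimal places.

With v = 0.572 and u' = -0.634 (in units of c),
u = (u' + v)/(1 + u'v/c²):
u = (-0.634 + 0.572) / (1 + (-0.634)·0.572) = -0.0620/0.6374 = -0.0973

-0.097c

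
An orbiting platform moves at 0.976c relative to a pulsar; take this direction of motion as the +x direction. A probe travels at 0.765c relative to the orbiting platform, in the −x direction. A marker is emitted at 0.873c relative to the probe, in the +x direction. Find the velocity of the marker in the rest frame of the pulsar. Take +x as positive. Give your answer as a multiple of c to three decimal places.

Apply u = (u' + v)/(1 + u'v/c²) successively, working outward toward the pulsar.
Start: velocity of the orbiting platform relative to the pulsar = 0.9760c.
Compose with the probe (u' = -0.765 in the orbiting platform frame): u_1 = (-0.765 + 0.976) / (1 + (-0.765)·0.976) = 0.2110/0.2534 = 0.8328.
Compose with the marker (u' = 0.873 in the probe frame): u_2 = (0.873 + 0.833) / (1 + 0.873·0.833) = 1.7058/1.7270 = 0.9877.

+0.988c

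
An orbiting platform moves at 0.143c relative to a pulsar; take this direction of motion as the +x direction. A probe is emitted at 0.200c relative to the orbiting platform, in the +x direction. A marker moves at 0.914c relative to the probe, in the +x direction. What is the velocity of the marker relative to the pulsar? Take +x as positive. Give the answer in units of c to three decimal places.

Apply u = (u' + v)/(1 + u'v/c²) successively, working outward toward the pulsar.
Start: velocity of the orbiting platform relative to the pulsar = 0.1430c.
Compose with the probe (u' = 0.200 in the orbiting platform frame): u_1 = (0.200 + 0.143) / (1 + 0.200·0.143) = 0.3430/1.0286 = 0.3335.
Compose with the marker (u' = 0.914 in the probe frame): u_2 = (0.914 + 0.333) / (1 + 0.914·0.333) = 1.2475/1.3048 = 0.9561.

0.956c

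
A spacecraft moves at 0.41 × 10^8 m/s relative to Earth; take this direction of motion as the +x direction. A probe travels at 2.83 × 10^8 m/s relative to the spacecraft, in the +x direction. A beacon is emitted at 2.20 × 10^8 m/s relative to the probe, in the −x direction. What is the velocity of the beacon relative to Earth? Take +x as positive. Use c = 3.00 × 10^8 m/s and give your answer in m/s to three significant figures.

+2.24 × 10^8 m/s

Apply u = (u' + v)/(1 + u'v/c²) successively, working outward toward Earth.
(Dividing each given speed by c = 3.00 × 10^8 m/s to work in units of c.)
Start: velocity of the spacecraft relative to Earth = 0.1367c.
Compose with the probe (u' = 0.943 in the spacecraft frame): u_1 = (0.943 + 0.137) / (1 + 0.943·0.137) = 1.0800/1.1289 = 0.9567.
Compose with the beacon (u' = -0.733 in the probe frame): u_2 = (-0.733 + 0.957) / (1 + (-0.733)·0.957) = 0.2233/0.2984 = 0.7483.
So u = 0.7483 × 3.00 × 10^8 m/s.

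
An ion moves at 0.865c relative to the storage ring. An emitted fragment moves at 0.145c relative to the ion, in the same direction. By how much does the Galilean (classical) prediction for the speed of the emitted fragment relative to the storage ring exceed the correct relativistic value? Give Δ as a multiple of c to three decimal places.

Galilean: u_cl = 0.145 + 0.865 = 1.0100.
Relativistic: u_rel = (0.145 + 0.865) / (1 + 0.145·0.865) = 1.0100/1.1254 = 0.8974.
Δ = 1.0100 − 0.8974 = 0.1126.
(The classical prediction exceeds c; the relativistic result does not.)

Δ = 0.113c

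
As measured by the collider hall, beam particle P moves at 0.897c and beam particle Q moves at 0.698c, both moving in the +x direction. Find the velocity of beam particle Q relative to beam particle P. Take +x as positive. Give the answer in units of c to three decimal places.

-0.532c

β_A = 0.897, β_B = 0.698.
Transform to A's frame with the inverse velocity-addition law: u' = (u − v)/(1 − uv/c²), taking u = β_B and v = β_A.
u' = (0.698 − 0.897) / (1 − (0.897)(0.698)) = -0.1990/0.3739 = -0.5322.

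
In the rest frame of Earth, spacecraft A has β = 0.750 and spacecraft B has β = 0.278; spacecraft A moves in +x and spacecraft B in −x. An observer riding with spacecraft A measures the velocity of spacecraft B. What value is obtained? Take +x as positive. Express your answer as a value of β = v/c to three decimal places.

β_A = 0.750, β_B = -0.278.
Transform to A's frame with the inverse velocity-addition law: u' = (u − v)/(1 − uv/c²), taking u = β_B and v = β_A.
u' = (-0.278 − 0.750) / (1 − (0.750)(-0.278)) = -1.0280/1.2085 = -0.8506.

β = -0.851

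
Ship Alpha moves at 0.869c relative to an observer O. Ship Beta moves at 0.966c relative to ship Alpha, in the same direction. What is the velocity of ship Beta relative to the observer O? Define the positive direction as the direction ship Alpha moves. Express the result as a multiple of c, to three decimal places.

With v = 0.869 and u' = 0.966 (in units of c),
u = (u' + v)/(1 + u'v/c²):
u = (0.966 + 0.869) / (1 + 0.966·0.869) = 1.8350/1.8395 = 0.9976
(Galilean addition would give +1.835c, exceeding c.)

0.998c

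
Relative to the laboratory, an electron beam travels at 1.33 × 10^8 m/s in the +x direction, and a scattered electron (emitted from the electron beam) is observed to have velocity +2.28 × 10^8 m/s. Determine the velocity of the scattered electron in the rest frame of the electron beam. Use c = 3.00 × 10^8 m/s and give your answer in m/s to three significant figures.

+1.43 × 10^8 m/s

v = 0.443c, u = 0.760c.
Invert the composition law: u' = (u − v)/(1 − uv/c²).
u' = (0.760 − 0.443) / (1 − (0.760)(0.443)) = 0.3167/0.6631 = 0.4776.
u' = 0.4776 × 3.00 × 10^8 m/s.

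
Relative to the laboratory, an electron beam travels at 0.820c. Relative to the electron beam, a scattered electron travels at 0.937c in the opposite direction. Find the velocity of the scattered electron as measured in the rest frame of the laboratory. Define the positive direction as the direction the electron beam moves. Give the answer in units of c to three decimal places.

With v = 0.820 and u' = -0.937 (in units of c),
u = (u' + v)/(1 + u'v/c²):
u = (-0.937 + 0.820) / (1 + (-0.937)·0.820) = -0.1170/0.2317 = -0.5051
(Galilean addition would give -0.117c.)

-0.505c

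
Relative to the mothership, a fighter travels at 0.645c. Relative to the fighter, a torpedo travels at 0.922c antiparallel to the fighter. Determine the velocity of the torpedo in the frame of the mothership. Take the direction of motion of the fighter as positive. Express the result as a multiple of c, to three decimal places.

With v = 0.645 and u' = -0.922 (in units of c),
u = (u' + v)/(1 + u'v/c²):
u = (-0.922 + 0.645) / (1 + (-0.922)·0.645) = -0.2770/0.4053 = -0.6834
(Galilean addition would give -0.277c.)

-0.683c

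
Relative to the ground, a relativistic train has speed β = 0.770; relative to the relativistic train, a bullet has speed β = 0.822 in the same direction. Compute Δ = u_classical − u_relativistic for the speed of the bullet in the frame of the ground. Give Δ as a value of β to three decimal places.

Galilean: u_cl = 0.822 + 0.770 = 1.5920.
Relativistic: u_rel = (0.822 + 0.770) / (1 + 0.822·0.770) = 1.5920/1.6329 = 0.9749.
Δ = 1.5920 − 0.9749 = 0.6171.
(The classical prediction exceeds c; the relativistic result does not.)

Δ = 0.617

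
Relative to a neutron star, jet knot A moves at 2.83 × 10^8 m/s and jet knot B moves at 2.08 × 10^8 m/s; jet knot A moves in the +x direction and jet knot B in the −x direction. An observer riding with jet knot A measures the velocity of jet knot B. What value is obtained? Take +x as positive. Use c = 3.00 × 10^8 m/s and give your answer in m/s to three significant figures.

β_A = 0.943, β_B = -0.693 (dividing each by c = 3.00 × 10^8 m/s).
Transform to A's frame with the inverse velocity-addition law: u' = (u − v)/(1 − uv/c²), taking u = β_B and v = β_A.
u' = (-0.693 − 0.943) / (1 − (0.943)(-0.693)) = -1.6367/1.6540 = -0.9895.
u' = -0.9895 × 3.00 × 10^8 m/s.

-2.97 × 10^8 m/s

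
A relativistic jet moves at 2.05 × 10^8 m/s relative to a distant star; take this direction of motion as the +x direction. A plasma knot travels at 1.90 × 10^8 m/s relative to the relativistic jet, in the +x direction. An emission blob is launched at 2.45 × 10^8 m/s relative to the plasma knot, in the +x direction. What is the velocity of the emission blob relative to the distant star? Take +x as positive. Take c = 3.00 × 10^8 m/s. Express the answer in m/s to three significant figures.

Apply u = (u' + v)/(1 + u'v/c²) successively, working outward toward the distant star.
(Dividing each given speed by c = 3.00 × 10^8 m/s to work in units of c.)
Start: velocity of the relativistic jet relative to the distant star = 0.6833c.
Compose with the plasma knot (u' = 0.633 in the relativistic jet frame): u_1 = (0.633 + 0.683) / (1 + 0.633·0.683) = 1.3167/1.4328 = 0.9190.
Compose with the emission blob (u' = 0.817 in the plasma knot frame): u_2 = (0.817 + 0.919) / (1 + 0.817·0.919) = 1.7356/1.7505 = 0.9915.
So u = 0.9915 × 3.00 × 10^8 m/s.

2.97 × 10^8 m/s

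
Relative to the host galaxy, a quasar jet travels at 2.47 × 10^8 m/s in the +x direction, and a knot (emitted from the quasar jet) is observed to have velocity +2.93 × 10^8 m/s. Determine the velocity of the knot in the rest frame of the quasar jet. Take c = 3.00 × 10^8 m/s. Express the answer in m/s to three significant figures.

+2.35 × 10^8 m/s

v = 0.823c, u = 0.977c.
Invert the composition law: u' = (u − v)/(1 − uv/c²).
u' = (0.977 − 0.823) / (1 − (0.977)(0.823)) = 0.1533/0.1959 = 0.7828.
u' = 0.7828 × 3.00 × 10^8 m/s.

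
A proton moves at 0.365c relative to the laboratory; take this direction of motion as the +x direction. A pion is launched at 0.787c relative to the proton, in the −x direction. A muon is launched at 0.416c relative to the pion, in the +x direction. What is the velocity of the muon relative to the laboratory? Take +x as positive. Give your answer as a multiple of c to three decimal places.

Apply u = (u' + v)/(1 + u'v/c²) successively, working outward toward the laboratory.
Start: velocity of the proton relative to the laboratory = 0.3650c.
Compose with the pion (u' = -0.787 in the proton frame): u_1 = (-0.787 + 0.365) / (1 + (-0.787)·0.365) = -0.4220/0.7127 = -0.5921.
Compose with the muon (u' = 0.416 in the pion frame): u_2 = (0.416 + (-0.592)) / (1 + 0.416·(-0.592)) = -0.1761/0.7537 = -0.2336.

-0.234c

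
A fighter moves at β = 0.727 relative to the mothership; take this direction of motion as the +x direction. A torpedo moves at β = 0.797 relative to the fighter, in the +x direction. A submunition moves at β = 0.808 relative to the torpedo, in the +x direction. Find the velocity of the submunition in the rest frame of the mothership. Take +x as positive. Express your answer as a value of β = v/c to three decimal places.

β = 0.996

Apply u = (u' + v)/(1 + u'v/c²) successively, working outward toward the mothership.
Start: velocity of the fighter relative to the mothership = 0.7270c.
Compose with the torpedo (u' = 0.797 in the fighter frame): u_1 = (0.797 + 0.727) / (1 + 0.797·0.727) = 1.5240/1.5794 = 0.9649.
Compose with the submunition (u' = 0.808 in the torpedo frame): u_2 = (0.808 + 0.965) / (1 + 0.808·0.965) = 1.7729/1.7796 = 0.9962.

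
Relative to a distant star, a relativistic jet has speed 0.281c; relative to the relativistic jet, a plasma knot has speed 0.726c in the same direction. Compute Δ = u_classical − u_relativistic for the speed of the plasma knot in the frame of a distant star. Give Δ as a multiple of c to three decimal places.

Galilean: u_cl = 0.726 + 0.281 = 1.0070.
Relativistic: u_rel = (0.726 + 0.281) / (1 + 0.726·0.281) = 1.0070/1.2040 = 0.8364.
Δ = 1.0070 − 0.8364 = 0.1706.
(The classical prediction exceeds c; the relativistic result does not.)

Δ = 0.171c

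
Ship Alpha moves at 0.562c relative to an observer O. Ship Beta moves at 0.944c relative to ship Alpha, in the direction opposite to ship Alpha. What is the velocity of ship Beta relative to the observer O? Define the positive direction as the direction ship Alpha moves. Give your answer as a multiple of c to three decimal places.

-0.814c

With v = 0.562 and u' = -0.944 (in units of c),
u = (u' + v)/(1 + u'v/c²):
u = (-0.944 + 0.562) / (1 + (-0.944)·0.562) = -0.3820/0.4695 = -0.8137
(Galilean addition would give -0.382c.)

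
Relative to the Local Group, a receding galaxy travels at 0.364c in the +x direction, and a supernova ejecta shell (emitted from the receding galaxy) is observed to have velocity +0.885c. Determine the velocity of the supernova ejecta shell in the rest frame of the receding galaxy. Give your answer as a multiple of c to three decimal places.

+0.769c

Invert the composition law: u' = (u − v)/(1 − uv/c²).
u' = (0.885 − 0.364) / (1 − (0.885)(0.364)) = 0.5210/0.6779 = 0.7686.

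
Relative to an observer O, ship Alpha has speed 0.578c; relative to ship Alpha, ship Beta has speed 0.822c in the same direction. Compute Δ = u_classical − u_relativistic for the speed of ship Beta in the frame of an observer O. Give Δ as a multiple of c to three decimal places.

Galilean: u_cl = 0.822 + 0.578 = 1.4000.
Relativistic: u_rel = (0.822 + 0.578) / (1 + 0.822·0.578) = 1.4000/1.4751 = 0.9491.
Δ = 1.4000 − 0.9491 = 0.4509.
(The classical prediction exceeds c; the relativistic result does not.)

Δ = 0.451c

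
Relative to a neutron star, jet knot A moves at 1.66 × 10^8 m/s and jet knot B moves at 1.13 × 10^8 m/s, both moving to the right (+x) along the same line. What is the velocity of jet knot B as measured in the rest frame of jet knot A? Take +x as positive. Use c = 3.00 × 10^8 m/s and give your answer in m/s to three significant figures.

β_A = 0.553, β_B = 0.377 (dividing each by c = 3.00 × 10^8 m/s).
Transform to A's frame with the inverse velocity-addition law: u' = (u − v)/(1 − uv/c²), taking u = β_B and v = β_A.
u' = (0.377 − 0.553) / (1 − (0.553)(0.377)) = -0.1767/0.7916 = -0.2232.
u' = -0.2232 × 3.00 × 10^8 m/s.

-6.70 × 10^7 m/s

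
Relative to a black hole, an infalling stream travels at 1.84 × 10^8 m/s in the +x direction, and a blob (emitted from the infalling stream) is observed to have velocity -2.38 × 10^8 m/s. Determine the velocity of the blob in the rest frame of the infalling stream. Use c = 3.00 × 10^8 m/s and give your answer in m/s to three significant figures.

v = 0.613c, u = -0.793c.
Invert the composition law: u' = (u − v)/(1 − uv/c²).
u' = (-0.793 − 0.613) / (1 − (-0.793)(0.613)) = -1.4067/1.4866 = -0.9462.
u' = -0.9462 × 3.00 × 10^8 m/s.

-2.84 × 10^8 m/s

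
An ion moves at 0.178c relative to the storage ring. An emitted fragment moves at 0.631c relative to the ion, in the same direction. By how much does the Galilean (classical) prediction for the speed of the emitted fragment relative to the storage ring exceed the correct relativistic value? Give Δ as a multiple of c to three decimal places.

Galilean: u_cl = 0.631 + 0.178 = 0.8090.
Relativistic: u_rel = (0.631 + 0.178) / (1 + 0.631·0.178) = 0.8090/1.1123 = 0.7273.
Δ = 0.8090 − 0.7273 = 0.0817.

Δ = 0.082c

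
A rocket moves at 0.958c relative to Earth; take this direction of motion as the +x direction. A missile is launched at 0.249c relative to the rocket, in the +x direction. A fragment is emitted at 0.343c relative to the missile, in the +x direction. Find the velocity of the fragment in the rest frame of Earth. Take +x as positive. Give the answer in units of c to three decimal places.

Apply u = (u' + v)/(1 + u'v/c²) successively, working outward toward Earth.
Start: velocity of the rocket relative to Earth = 0.9580c.
Compose with the missile (u' = 0.249 in the rocket frame): u_1 = (0.249 + 0.958) / (1 + 0.249·0.958) = 1.2070/1.2385 = 0.9745.
Compose with the fragment (u' = 0.343 in the missile frame): u_2 = (0.343 + 0.975) / (1 + 0.343·0.975) = 1.3175/1.3343 = 0.9875.

0.987c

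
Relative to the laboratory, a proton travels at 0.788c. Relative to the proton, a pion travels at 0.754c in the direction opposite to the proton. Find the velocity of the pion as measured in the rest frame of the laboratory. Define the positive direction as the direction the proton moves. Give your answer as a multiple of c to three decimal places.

With v = 0.788 and u' = -0.754 (in units of c),
u = (u' + v)/(1 + u'v/c²):
u = (-0.754 + 0.788) / (1 + (-0.754)·0.788) = 0.0340/0.4058 = 0.0838

+0.084c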